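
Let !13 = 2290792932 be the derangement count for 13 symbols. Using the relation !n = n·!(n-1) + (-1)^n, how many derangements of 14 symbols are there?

32071101049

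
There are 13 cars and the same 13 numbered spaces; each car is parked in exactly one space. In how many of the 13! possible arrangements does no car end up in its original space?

The subfactorial !13 = [13!/e] (nearest integer).
13! = 6227020800, and 6227020800/e ≈ 2290792932.07, so !13 = 2290792932.

2290792932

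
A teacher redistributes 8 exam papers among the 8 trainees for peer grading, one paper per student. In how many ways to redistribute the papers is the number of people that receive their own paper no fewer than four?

Sum C(8,i)·!(8-i) for i = 4..8:
  i=4: C(8,4)·!4 = 70·9 = 630
  i=5: C(8,5)·!3 = 56·2 = 112
  i=6: C(8,6)·!2 = 28·1 = 28
  i=7: C(8,7)·!1 = 8·0 = 0
  i=8: C(8,8)·!0 = 1·1 = 1
Total = 771.

771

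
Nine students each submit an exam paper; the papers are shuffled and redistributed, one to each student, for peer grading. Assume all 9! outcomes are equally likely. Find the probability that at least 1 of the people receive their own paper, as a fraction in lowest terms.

28673/45360

Favorable outcomes: Σ_{i≥1} C(9,i)·!(9-i) = 9·14833 + 36·1854 + 84·265 + 126·44 + 126·9 + 84·2 + 36·1 + 9·0 + 1·1 = 229384.
Total outcomes: 9! = 362880.
Probability = 229384/362880 = 28673/45360.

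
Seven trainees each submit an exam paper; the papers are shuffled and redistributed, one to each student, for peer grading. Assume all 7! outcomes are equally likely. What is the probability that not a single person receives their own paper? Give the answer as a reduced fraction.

103/280

Favorable outcomes: !7 = 1854.
Total outcomes: 7! = 5040.
Probability = 1854/5040 = 103/280.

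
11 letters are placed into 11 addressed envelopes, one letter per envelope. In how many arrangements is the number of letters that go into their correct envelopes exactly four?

611820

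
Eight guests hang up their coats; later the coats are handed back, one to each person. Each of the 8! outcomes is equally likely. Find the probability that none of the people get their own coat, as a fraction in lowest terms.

2119/5760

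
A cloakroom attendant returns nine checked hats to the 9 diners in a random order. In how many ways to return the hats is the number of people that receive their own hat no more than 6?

# with exactly i fixed is C(9,i)·!(9-i); sum over i=0..6:
  i=0: C(9,0)·!9 = 1·133496 = 133496
  i=1: C(9,1)·!8 = 9·14833 = 133497
  i=2: C(9,2)·!7 = 36·1854 = 66744
  i=3: C(9,3)·!6 = 84·265 = 22260
  i=4: C(9,4)·!5 = 126·44 = 5544
  i=5: C(9,5)·!4 = 126·9 = 1134
  i=6: C(9,6)·!3 = 84·2 = 168
Total = 362843.

362843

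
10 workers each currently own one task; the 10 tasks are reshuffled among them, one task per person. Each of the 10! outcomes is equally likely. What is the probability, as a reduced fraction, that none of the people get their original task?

Favorable outcomes: !10 = 1334961.
Total outcomes: 10! = 3628800.
Probability = 1334961/3628800 = 16481/44800.

16481/44800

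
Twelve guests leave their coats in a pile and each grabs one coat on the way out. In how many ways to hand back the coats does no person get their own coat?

176214841

!12 is the nearest integer to 12!/e.
12! = 479001600, and 479001600/e ≈ 176214840.93, so !12 = 176214841.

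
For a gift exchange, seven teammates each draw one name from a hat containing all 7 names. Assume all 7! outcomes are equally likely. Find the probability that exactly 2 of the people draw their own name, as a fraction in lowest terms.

11/60

Favorable outcomes: C(7,2)·!5 = 21·44 = 924.
Total outcomes: 7! = 5040.
Probability = 924/5040 = 11/60.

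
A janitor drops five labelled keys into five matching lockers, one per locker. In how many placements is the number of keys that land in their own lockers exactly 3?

10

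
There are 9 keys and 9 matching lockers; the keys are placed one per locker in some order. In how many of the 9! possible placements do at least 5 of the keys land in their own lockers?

1339

Sum C(9,i)·!(9-i) for i = 5..9:
  i=5: C(9,5)·!4 = 126·9 = 1134
  i=6: C(9,6)·!3 = 84·2 = 168
  i=7: C(9,7)·!2 = 36·1 = 36
  i=8: C(9,8)·!1 = 9·0 = 0
  i=9: C(9,9)·!0 = 1·1 = 1
Total = 1339.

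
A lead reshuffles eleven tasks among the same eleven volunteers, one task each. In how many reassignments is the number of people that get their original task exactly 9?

55

Choose which 9 of the 11 are fixed: C(11,9) = 55.
The other 2 form a derangement: !2 = 1.
Total: 55 × 1 = 55.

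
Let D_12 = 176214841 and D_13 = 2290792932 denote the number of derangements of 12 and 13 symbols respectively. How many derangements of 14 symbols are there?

32071101049

D_14 = (14-1)·(D_13 + D_12) = 13·(2290792932 + 176214841) = 13·2467007773 = 32071101049.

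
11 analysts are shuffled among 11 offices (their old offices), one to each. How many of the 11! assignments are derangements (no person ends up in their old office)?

14684570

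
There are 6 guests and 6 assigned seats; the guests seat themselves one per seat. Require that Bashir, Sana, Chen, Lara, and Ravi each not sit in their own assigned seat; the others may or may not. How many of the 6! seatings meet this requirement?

309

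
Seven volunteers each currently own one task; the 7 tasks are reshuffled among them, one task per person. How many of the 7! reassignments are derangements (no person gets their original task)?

1854

By inclusion-exclusion, !7 = Σ (-1)^k · 7!/k! for k=0..7
= 7! - 7!/1! + 7!/2! - 7!/3! + 7!/4! - 7!/5! + 7!/6! - 7!/7!
= 5040 - 5040 + 2520 - 840 + 210 - 42 + 7 - 1
= 1854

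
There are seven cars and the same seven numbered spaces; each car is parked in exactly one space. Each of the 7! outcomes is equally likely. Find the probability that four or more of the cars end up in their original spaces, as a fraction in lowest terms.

23/1260

Favorable outcomes: Σ_{i≥4} C(7,i)·!(7-i) = 35·2 + 21·1 + 7·0 + 1·1 = 92.
Total outcomes: 7! = 5040.
Probability = 92/5040 = 23/1260.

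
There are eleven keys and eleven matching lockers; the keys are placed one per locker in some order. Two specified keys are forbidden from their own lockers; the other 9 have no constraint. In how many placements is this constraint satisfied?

33022080

Let A_j be the event that the j-th constrained one is fixed. By inclusion-exclusion over the 2 events:
Σ_{j=0}^{2} (-1)^j C(2,j)(11-j)!
= C(2,0)·11! - C(2,1)·10! + C(2,2)·9!
= 39916800 - 7257600 + 362880
= 33022080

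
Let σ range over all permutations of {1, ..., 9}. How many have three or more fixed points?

29143

# with exactly i fixed is C(9,i)·!(9-i); sum over i=3..9:
  i=3: C(9,3)·!6 = 84·265 = 22260
  i=4: C(9,4)·!5 = 126·44 = 5544
  i=5: C(9,5)·!4 = 126·9 = 1134
  i=6: C(9,6)·!3 = 84·2 = 168
  i=7: C(9,7)·!2 = 36·1 = 36
  i=8: C(9,8)·!1 = 9·0 = 0
  i=9: C(9,9)·!0 = 1·1 = 1
Total = 29143.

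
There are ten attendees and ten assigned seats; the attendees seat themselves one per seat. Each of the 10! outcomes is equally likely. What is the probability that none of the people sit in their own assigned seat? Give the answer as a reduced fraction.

Favorable outcomes: !10 = 1334961.
Total outcomes: 10! = 3628800.
Probability = 1334961/3628800 = 16481/44800.

16481/44800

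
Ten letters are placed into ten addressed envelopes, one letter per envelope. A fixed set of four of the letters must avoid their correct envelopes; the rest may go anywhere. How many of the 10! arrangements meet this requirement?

Let A_j be the event that the j-th constrained one is fixed. By inclusion-exclusion over the 4 events:
Σ_{j=0}^{4} (-1)^j C(4,j)(10-j)!
= C(4,0)·10! - C(4,1)·9! + C(4,2)·8! - C(4,3)·7! + C(4,4)·6!
= 3628800 - 1451520 + 241920 - 20160 + 720
= 2399760

2399760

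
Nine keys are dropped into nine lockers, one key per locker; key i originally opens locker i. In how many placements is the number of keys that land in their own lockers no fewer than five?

1339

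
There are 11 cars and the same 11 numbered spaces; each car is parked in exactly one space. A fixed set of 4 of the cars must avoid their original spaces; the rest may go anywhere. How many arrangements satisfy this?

27422640

Let A_j be the event that the j-th constrained one is fixed. By inclusion-exclusion over the 4 events:
Σ_{j=0}^{4} (-1)^j C(4,j)(11-j)!
= C(4,0)·11! - C(4,1)·10! + C(4,2)·9! - C(4,3)·8! + C(4,4)·7!
= 39916800 - 14515200 + 2177280 - 161280 + 5040
= 27422640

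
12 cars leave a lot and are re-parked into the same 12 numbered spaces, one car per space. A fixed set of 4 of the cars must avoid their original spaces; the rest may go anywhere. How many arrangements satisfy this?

Let A_j be the event that the j-th constrained one is fixed. By inclusion-exclusion over the 4 events:
Σ_{j=0}^{4} (-1)^j C(4,j)(12-j)!
= C(4,0)·12! - C(4,1)·11! + C(4,2)·10! - C(4,3)·9! + C(4,4)·8!
= 479001600 - 159667200 + 21772800 - 1451520 + 40320
= 339696000

339696000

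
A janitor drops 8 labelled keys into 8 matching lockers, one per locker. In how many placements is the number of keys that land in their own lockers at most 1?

# with exactly i fixed is C(8,i)·!(8-i); sum over i=0..1:
  i=0: C(8,0)·!8 = 1·14833 = 14833
  i=1: C(8,1)·!7 = 8·1854 = 14832
Total = 29665.

29665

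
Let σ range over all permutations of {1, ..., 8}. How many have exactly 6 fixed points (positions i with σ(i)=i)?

Pick the 6 fixed positions: C(8,6) = 28 ways.
The remaining 2 must be deranged: !2 = 1.
Total: 28 × 1 = 28.

28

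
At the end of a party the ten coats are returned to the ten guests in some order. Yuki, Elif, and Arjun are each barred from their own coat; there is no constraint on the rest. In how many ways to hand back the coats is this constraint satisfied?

Let A_j be the event that the j-th constrained one is fixed. By inclusion-exclusion over the 3 events:
Σ_{j=0}^{3} (-1)^j C(3,j)(10-j)!
= C(3,0)·10! - C(3,1)·9! + C(3,2)·8! - C(3,3)·7!
= 3628800 - 1088640 + 120960 - 5040
= 2656080

2656080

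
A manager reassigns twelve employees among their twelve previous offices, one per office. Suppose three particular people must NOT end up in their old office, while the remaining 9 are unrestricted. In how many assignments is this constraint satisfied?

369774720

Let A_j be the event that the j-th constrained one is fixed. By inclusion-exclusion over the 3 events:
Σ_{j=0}^{3} (-1)^j C(3,j)(12-j)!
= C(3,0)·12! - C(3,1)·11! + C(3,2)·10! - C(3,3)·9!
= 479001600 - 119750400 + 10886400 - 362880
= 369774720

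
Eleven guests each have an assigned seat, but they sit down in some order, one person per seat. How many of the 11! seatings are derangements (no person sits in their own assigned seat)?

!11 is the nearest integer to 11!/e.
11! = 39916800, and 39916800/e ≈ 14684570.08, so !11 = 14684570.

14684570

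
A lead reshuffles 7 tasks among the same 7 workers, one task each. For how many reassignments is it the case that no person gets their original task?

1854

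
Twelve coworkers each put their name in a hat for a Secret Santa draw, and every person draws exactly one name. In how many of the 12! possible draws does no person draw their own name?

176214841

Recurrence: !12 = 11·(!11 + !10).
!12 = 11·(14684570 + 1334961) = 11·16019531 = 176214841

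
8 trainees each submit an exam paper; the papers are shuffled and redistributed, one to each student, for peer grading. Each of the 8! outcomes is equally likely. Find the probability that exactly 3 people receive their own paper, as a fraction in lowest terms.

Favorable outcomes: C(8,3)·!5 = 56·44 = 2464.
Total outcomes: 8! = 40320.
Probability = 2464/40320 = 11/180.

11/180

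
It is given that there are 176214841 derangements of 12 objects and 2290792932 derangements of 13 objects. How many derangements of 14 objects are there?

!14 = (14-1)·(!13 + !12) = 13·(2290792932 + 176214841) = 13·2467007773 = 32071101049.

32071101049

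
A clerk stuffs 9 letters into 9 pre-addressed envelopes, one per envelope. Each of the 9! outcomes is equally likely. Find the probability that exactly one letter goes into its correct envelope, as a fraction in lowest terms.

Favorable outcomes: C(9,1)·!8 = 9·14833 = 133497.
Total outcomes: 9! = 362880.
Probability = 133497/362880 = 2119/5760.

2119/5760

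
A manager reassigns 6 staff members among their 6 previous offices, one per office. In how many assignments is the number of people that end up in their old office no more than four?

Sum C(6,i)·!(6-i) for i = 0..4:
  i=0: C(6,0)·!6 = 1·265 = 265
  i=1: C(6,1)·!5 = 6·44 = 264
  i=2: C(6,2)·!4 = 15·9 = 135
  i=3: C(6,3)·!3 = 20·2 = 40
  i=4: C(6,4)·!2 = 15·1 = 15
Total = 719.

719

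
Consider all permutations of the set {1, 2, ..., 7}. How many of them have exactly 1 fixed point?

1855

Pick the single fixed position: C(7,1) = 7 ways.
The other 6 form a derangement: !6 = 265.
Total: 7 × 265 = 1855.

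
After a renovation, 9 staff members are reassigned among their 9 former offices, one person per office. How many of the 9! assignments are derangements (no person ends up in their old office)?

133496

Recurrence: !9 = 9·!8 + (-1)^9.
!9 = 9·14833 - 1 = 133496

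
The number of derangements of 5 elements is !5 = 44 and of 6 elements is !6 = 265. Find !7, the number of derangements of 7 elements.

!7 = (7-1)·(!6 + !5) = 6·(265 + 44) = 6·309 = 1854.

1854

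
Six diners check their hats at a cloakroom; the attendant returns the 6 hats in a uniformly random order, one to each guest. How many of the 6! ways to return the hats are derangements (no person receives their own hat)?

265

The number of derangements of 6 is !6 = Σ_{k=0}^{6} (-1)^k·6!/k!
= 6! - 6!/1! + 6!/2! - 6!/3! + 6!/4! - 6!/5! + 6!/6!
= 720 - 720 + 360 - 120 + 30 - 6 + 1
= 265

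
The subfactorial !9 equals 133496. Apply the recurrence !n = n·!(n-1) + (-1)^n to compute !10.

1334961

!10 = 10·133496 + 1 = 1334961.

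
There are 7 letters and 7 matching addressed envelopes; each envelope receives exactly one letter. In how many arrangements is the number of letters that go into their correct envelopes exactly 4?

Choose which 4 of the 7 are fixed: C(7,4) = 35.
The remaining 3 must be deranged: !3 = 2.
Total: 35 × 2 = 70.

70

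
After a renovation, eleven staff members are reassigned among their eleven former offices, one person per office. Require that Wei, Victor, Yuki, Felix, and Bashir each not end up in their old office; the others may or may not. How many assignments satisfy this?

25022880

Inclusion-exclusion on the 5 forbidden self-matches:
Σ_{j=0}^{5} (-1)^j C(5,j)(11-j)!
= C(5,0)·11! - C(5,1)·10! + C(5,2)·9! - C(5,3)·8! + C(5,4)·7! - C(5,5)·6!
= 39916800 - 18144000 + 3628800 - 403200 + 25200 - 720
= 25022880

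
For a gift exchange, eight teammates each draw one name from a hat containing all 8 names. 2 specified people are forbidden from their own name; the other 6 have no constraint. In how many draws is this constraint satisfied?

Inclusion-exclusion on the 2 forbidden self-matches:
Σ_{j=0}^{2} (-1)^j C(2,j)(8-j)!
= C(2,0)·8! - C(2,1)·7! + C(2,2)·6!
= 40320 - 10080 + 720
= 30960

30960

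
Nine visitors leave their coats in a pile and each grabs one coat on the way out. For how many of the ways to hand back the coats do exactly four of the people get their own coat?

Pick the 4 fixed positions: C(9,4) = 126 ways.
The remaining 5 must be deranged: !5 = 44.
Total: 126 × 44 = 5544.

5544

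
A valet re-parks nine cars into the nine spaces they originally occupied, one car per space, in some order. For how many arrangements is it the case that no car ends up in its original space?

The number of derangements of 9 is !9 = Σ_{k=0}^{9} (-1)^k·9!/k!
= 9! - 9!/1! + 9!/2! - 9!/3! + 9!/4! - 9!/5! + 9!/6! - 9!/7! + 9!/8! - 9!/9!
= 362880 - 362880 + 181440 - 60480 + 15120 - 3024 + 504 - 72 + 9 - 1
= 133496

133496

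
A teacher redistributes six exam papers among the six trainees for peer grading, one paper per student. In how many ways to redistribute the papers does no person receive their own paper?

265

By inclusion-exclusion, !6 = Σ (-1)^k · 6!/k! for k=0..6
= 6! - 6!/1! + 6!/2! - 6!/3! + 6!/4! - 6!/5! + 6!/6!
= 720 - 720 + 360 - 120 + 30 - 6 + 1
= 265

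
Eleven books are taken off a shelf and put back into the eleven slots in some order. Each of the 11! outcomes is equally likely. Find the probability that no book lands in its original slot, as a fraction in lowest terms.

1468457/3991680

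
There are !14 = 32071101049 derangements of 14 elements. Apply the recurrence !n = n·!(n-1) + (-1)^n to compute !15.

!15 = 15·32071101049 - 1 = 481066515734.

481066515734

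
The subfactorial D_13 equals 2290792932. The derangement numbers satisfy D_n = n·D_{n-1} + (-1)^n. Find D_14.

32071101049

D_14 = 14·2290792932 + 1 = 32071101049.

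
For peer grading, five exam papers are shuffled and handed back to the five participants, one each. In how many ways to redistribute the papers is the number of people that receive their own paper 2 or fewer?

109

Sum C(5,i)·!(5-i) for i = 0..2:
  i=0: C(5,0)·!5 = 1·44 = 44
  i=1: C(5,1)·!4 = 5·9 = 45
  i=2: C(5,2)·!3 = 10·2 = 20
Total = 109.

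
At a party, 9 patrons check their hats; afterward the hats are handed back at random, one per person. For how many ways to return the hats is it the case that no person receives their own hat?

The number of derangements of 9 is !9 = Σ_{k=0}^{9} (-1)^k·9!/k!
= 9! - 9!/1! + 9!/2! - 9!/3! + 9!/4! - 9!/5! + 9!/6! - 9!/7! + 9!/8! - 9!/9!
= 362880 - 362880 + 181440 - 60480 + 15120 - 3024 + 504 - 72 + 9 - 1
= 133496

133496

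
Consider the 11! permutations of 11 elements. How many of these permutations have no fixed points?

The subfactorial !11 = [11!/e] (nearest integer).
11! = 39916800, and 39916800/e ≈ 14684570.08, so !11 = 14684570.

14684570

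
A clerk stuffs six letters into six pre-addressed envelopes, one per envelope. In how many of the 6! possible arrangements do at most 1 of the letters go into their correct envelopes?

529

Sum C(6,i)·!(6-i) for i = 0..1:
  i=0: C(6,0)·!6 = 1·265 = 265
  i=1: C(6,1)·!5 = 6·44 = 264
Total = 529.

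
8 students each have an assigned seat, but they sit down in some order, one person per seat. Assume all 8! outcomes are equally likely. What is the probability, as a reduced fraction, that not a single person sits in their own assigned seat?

2119/5760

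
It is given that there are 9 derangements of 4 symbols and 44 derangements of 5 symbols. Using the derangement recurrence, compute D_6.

265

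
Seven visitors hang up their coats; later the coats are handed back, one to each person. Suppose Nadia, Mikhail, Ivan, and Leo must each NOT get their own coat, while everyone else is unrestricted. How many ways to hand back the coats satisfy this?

2790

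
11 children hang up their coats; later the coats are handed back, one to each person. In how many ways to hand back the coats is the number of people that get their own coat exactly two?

Choose which 2 of the 11 are fixed: C(11,2) = 55.
The other 9 form a derangement: !9 = 133496.
Total: 55 × 133496 = 7342280.

7342280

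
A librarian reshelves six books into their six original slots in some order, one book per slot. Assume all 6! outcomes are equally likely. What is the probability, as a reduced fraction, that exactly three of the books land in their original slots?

1/18

Favorable outcomes: C(6,3)·!3 = 20·2 = 40.
Total outcomes: 6! = 720.
Probability = 40/720 = 1/18.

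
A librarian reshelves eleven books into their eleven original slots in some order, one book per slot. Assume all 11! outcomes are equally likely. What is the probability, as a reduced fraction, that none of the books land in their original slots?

Favorable outcomes: !11 = 14684570.
Total outcomes: 11! = 39916800.
Probability = 14684570/39916800 = 1468457/3991680.

1468457/3991680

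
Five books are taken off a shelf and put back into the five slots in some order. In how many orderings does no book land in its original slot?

The subfactorial !5 = [5!/e] (nearest integer).
5! = 120, and 120/e ≈ 44.15, so !5 = 44.

44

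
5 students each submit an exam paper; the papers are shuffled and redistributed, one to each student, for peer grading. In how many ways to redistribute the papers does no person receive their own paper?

44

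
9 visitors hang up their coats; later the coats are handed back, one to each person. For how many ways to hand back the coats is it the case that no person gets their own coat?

!9 = 9! · Σ_{k=0}^{9} (-1)^k/k!
= 9! - 9!/1! + 9!/2! - 9!/3! + 9!/4! - 9!/5! + 9!/6! - 9!/7! + 9!/8! - 9!/9!
= 362880 - 362880 + 181440 - 60480 + 15120 - 3024 + 504 - 72 + 9 - 1
= 133496

133496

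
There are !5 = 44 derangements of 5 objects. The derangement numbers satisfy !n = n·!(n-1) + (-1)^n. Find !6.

265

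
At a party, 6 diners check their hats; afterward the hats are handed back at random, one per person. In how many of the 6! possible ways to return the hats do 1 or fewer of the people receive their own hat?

529

# with exactly i fixed is C(6,i)·!(6-i); sum over i=0..1:
  i=0: C(6,0)·!6 = 1·265 = 265
  i=1: C(6,1)·!5 = 6·44 = 264
Total = 529.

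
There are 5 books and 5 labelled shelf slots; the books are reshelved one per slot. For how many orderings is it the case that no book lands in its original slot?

44

The number of derangements of 5 is !5 = Σ_{k=0}^{5} (-1)^k·5!/k!
= 5! - 5!/1! + 5!/2! - 5!/3! + 5!/4! - 5!/5!
= 120 - 120 + 60 - 20 + 5 - 1
= 44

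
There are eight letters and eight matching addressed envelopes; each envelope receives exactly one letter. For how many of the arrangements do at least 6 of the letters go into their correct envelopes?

29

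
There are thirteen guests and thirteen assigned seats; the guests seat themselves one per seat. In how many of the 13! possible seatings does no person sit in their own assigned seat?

The subfactorial !13 = [13!/e] (nearest integer).
13! = 6227020800, and 6227020800/e ≈ 2290792932.07, so !13 = 2290792932.

2290792932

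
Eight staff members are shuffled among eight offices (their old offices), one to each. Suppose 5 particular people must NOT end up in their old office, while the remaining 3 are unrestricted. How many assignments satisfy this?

21234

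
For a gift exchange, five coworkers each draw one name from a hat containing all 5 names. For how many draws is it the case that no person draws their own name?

44

Recurrence: !5 = 4·(!4 + !3).
!5 = 4·(9 + 2) = 4·11 = 44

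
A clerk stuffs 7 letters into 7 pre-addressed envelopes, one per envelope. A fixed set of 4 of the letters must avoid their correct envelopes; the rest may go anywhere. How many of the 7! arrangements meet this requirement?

2790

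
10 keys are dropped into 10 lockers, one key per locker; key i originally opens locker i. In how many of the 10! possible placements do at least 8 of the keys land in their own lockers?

# with exactly i fixed is C(10,i)·!(10-i); sum over i=8..10:
  i=8: C(10,8)·!2 = 45·1 = 45
  i=9: C(10,9)·!1 = 10·0 = 0
  i=10: C(10,10)·!0 = 1·1 = 1
Total = 46.

46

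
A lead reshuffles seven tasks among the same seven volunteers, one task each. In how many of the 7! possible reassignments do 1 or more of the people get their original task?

3186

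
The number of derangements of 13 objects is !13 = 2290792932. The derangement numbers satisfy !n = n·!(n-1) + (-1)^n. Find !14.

32071101049

!14 = 14·2290792932 + 1 = 32071101049.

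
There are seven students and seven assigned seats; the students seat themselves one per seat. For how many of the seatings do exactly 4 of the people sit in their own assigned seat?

Choose which 4 of the 7 are fixed: C(7,4) = 35.
The other 3 form a derangement: !3 = 2.
Total: 35 × 2 = 70.

70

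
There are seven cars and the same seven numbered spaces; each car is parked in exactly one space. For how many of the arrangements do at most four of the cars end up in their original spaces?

5018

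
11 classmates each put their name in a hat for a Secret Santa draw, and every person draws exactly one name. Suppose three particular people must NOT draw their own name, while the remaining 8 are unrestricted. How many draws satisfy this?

30078720

Let A_j be the event that the j-th constrained one is fixed. By inclusion-exclusion over the 3 events:
Σ_{j=0}^{3} (-1)^j C(3,j)(11-j)!
= C(3,0)·11! - C(3,1)·10! + C(3,2)·9! - C(3,3)·8!
= 39916800 - 10886400 + 1088640 - 40320
= 30078720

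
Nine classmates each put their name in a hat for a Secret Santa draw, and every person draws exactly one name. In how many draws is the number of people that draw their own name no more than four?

361541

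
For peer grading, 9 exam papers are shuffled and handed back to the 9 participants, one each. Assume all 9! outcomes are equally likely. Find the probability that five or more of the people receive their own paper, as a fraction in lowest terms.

Favorable outcomes: Σ_{i≥5} C(9,i)·!(9-i) = 126·9 + 84·2 + 36·1 + 9·0 + 1·1 = 1339.
Total outcomes: 9! = 362880.
Probability = 1339/362880 = 1339/362880.

1339/362880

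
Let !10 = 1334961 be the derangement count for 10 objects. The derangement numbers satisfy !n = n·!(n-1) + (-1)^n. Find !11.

!11 = 11·1334961 - 1 = 14684570.

14684570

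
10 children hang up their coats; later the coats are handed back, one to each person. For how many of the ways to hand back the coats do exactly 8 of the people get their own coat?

Pick the 8 fixed positions: C(10,8) = 45 ways.
The remaining 2 must be deranged: !2 = 1.
Total: 45 × 1 = 45.

45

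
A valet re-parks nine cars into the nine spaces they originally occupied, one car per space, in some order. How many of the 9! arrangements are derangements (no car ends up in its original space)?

133496

The number of derangements of 9 is !9 = Σ_{k=0}^{9} (-1)^k·9!/k!
= 9! - 9!/1! + 9!/2! - 9!/3! + 9!/4! - 9!/5! + 9!/6! - 9!/7! + 9!/8! - 9!/9!
= 362880 - 362880 + 181440 - 60480 + 15120 - 3024 + 504 - 72 + 9 - 1
= 133496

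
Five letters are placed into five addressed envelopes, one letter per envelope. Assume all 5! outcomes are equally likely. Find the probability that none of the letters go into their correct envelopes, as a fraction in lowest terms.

Favorable outcomes: !5 = 44.
Total outcomes: 5! = 120.
Probability = 44/120 = 11/30.

11/30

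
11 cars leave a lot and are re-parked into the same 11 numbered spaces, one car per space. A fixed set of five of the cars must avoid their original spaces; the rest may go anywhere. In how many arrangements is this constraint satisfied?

Inclusion-exclusion on the 5 forbidden self-matches:
Σ_{j=0}^{5} (-1)^j C(5,j)(11-j)!
= C(5,0)·11! - C(5,1)·10! + C(5,2)·9! - C(5,3)·8! + C(5,4)·7! - C(5,5)·6!
= 39916800 - 18144000 + 3628800 - 403200 + 25200 - 720
= 25022880

25022880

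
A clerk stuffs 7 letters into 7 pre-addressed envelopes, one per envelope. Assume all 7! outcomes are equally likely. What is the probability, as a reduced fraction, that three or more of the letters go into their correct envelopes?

407/5040

Favorable outcomes: Σ_{i≥3} C(7,i)·!(7-i) = 35·9 + 35·2 + 21·1 + 7·0 + 1·1 = 407.
Total outcomes: 7! = 5040.
Probability = 407/5040 = 407/5040.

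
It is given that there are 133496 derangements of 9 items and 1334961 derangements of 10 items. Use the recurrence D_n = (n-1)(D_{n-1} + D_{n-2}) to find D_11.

D_11 = (11-1)·(D_10 + D_9) = 10·(1334961 + 133496) = 10·1468457 = 14684570.

14684570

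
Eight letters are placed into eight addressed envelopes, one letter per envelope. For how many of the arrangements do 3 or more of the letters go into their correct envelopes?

3235

# with exactly i fixed is C(8,i)·!(8-i); sum over i=3..8:
  i=3: C(8,3)·!5 = 56·44 = 2464
  i=4: C(8,4)·!4 = 70·9 = 630
  i=5: C(8,5)·!3 = 56·2 = 112
  i=6: C(8,6)·!2 = 28·1 = 28
  i=7: C(8,7)·!1 = 8·0 = 0
  i=8: C(8,8)·!0 = 1·1 = 1
Total = 3235.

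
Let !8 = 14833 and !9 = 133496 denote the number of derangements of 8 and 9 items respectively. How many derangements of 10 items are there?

!10 = (10-1)·(!9 + !8) = 9·(133496 + 14833) = 9·148329 = 1334961.

1334961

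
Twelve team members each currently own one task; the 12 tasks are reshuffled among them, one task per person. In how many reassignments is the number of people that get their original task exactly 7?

Pick the 7 fixed positions: C(12,7) = 792 ways.
The remaining 5 must be deranged: !5 = 44.
Total: 792 × 44 = 34848.

34848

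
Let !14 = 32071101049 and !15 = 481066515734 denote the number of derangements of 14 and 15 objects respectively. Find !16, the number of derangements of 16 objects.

!16 = (16-1)·(!15 + !14) = 15·(481066515734 + 32071101049) = 15·513137616783 = 7697064251745.

7697064251745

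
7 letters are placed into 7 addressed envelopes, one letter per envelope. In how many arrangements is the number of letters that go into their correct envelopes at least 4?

Sum C(7,i)·!(7-i) for i = 4..7:
  i=4: C(7,4)·!3 = 35·2 = 70
  i=5: C(7,5)·!2 = 21·1 = 21
  i=6: C(7,6)·!1 = 7·0 = 0
  i=7: C(7,7)·!0 = 1·1 = 1
Total = 92.

92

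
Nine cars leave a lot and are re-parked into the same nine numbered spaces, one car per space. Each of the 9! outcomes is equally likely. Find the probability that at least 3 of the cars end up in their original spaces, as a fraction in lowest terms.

29143/362880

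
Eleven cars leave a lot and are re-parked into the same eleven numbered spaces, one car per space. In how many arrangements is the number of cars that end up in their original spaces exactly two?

7342280

Choose which 2 of the 11 are fixed: C(11,2) = 55.
The other 9 form a derangement: !9 = 133496.
Total: 55 × 133496 = 7342280.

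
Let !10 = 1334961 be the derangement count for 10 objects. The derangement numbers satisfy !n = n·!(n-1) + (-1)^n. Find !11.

!11 = 11·1334961 - 1 = 14684570.

14684570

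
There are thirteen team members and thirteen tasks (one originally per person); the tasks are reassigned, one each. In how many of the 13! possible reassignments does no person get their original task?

2290792932

By inclusion-exclusion, !13 = Σ (-1)^k · 13!/k! for k=0..13
= 13! - 13!/1! + 13!/2! - 13!/3! + 13!/4! - 13!/5! + 13!/6! - 13!/7! + 13!/8! - 13!/9! + 13!/10! - 13!/11! + 13!/12! - 13!/13!
= 6227020800 - 6227020800 + 3113510400 - 1037836800 + 259459200 - 51891840 + 8648640 - 1235520 + 154440 - 17160 + 1716 - 156 + 13 - 1
= 2290792932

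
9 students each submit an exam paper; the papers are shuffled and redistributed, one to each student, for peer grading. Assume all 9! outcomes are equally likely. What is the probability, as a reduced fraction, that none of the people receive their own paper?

Favorable outcomes: !9 = 133496.
Total outcomes: 9! = 362880.
Probability = 133496/362880 = 16687/45360.

16687/45360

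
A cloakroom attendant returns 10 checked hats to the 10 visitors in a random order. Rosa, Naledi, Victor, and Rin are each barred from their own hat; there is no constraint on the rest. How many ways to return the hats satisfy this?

2399760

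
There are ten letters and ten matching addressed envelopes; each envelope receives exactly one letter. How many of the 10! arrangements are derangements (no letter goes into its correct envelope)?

By inclusion-exclusion, !10 = Σ (-1)^k · 10!/k! for k=0..10
= 10! - 10!/1! + 10!/2! - 10!/3! + 10!/4! - 10!/5! + 10!/6! - 10!/7! + 10!/8! - 10!/9! + 10!/10!
= 3628800 - 3628800 + 1814400 - 604800 + 151200 - 30240 + 5040 - 720 + 90 - 10 + 1
= 1334961

1334961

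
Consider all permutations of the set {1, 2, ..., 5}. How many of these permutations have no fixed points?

44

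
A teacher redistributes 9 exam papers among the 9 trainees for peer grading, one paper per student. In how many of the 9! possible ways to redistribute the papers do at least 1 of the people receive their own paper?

# with exactly i fixed is C(9,i)·!(9-i); sum over i=1..9:
  i=1: C(9,1)·!8 = 9·14833 = 133497
  i=2: C(9,2)·!7 = 36·1854 = 66744
  i=3: C(9,3)·!6 = 84·265 = 22260
  i=4: C(9,4)·!5 = 126·44 = 5544
  i=5: C(9,5)·!4 = 126·9 = 1134
  i=6: C(9,6)·!3 = 84·2 = 168
  i=7: C(9,7)·!2 = 36·1 = 36
  i=8: C(9,8)·!1 = 9·0 = 0
  i=9: C(9,9)·!0 = 1·1 = 1
Total = 229384.

229384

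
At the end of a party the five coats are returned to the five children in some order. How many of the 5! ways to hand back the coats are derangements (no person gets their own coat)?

44

Use !n = (n-1)(!(n-1) + !(n-2)).
!5 = 4·(9 + 2) = 4·11 = 44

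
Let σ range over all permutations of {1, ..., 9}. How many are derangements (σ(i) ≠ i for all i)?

133496

!9 is the nearest integer to 9!/e.
9! = 362880, and 362880/e ≈ 133496.09, so !9 = 133496.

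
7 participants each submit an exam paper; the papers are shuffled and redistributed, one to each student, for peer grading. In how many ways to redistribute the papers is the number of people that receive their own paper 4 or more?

92

# with exactly i fixed is C(7,i)·!(7-i); sum over i=4..7:
  i=4: C(7,4)·!3 = 35·2 = 70
  i=5: C(7,5)·!2 = 21·1 = 21
  i=6: C(7,6)·!1 = 7·0 = 0
  i=7: C(7,7)·!0 = 1·1 = 1
Total = 92.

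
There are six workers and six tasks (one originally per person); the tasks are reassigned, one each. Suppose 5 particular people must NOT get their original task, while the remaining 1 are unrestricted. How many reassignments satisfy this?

Let A_j be the event that the j-th constrained one is fixed. By inclusion-exclusion over the 5 events:
Σ_{j=0}^{5} (-1)^j C(5,j)(6-j)!
= C(5,0)·6! - C(5,1)·5! + C(5,2)·4! - C(5,3)·3! + C(5,4)·2! - C(5,5)·1!
= 720 - 600 + 240 - 60 + 10 - 1
= 309

309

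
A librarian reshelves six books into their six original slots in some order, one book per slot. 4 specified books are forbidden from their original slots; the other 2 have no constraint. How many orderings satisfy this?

362

Inclusion-exclusion on the 4 forbidden self-matches:
Σ_{j=0}^{4} (-1)^j C(4,j)(6-j)!
= C(4,0)·6! - C(4,1)·5! + C(4,2)·4! - C(4,3)·3! + C(4,4)·2!
= 720 - 480 + 144 - 24 + 2
= 362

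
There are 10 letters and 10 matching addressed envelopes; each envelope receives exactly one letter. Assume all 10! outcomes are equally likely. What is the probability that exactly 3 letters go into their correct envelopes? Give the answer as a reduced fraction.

103/1680

Favorable outcomes: C(10,3)·!7 = 120·1854 = 222480.
Total outcomes: 10! = 3628800.
Probability = 222480/3628800 = 103/1680.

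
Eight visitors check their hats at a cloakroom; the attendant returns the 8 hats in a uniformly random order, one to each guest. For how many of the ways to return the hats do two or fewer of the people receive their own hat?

37085

# with exactly i fixed is C(8,i)·!(8-i); sum over i=0..2:
  i=0: C(8,0)·!8 = 1·14833 = 14833
  i=1: C(8,1)·!7 = 8·1854 = 14832
  i=2: C(8,2)·!6 = 28·265 = 7420
Total = 37085.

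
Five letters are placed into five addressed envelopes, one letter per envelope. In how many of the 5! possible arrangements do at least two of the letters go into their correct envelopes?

31

# with exactly i fixed is C(5,i)·!(5-i); sum over i=2..5:
  i=2: C(5,2)·!3 = 10·2 = 20
  i=3: C(5,3)·!2 = 10·1 = 10
  i=4: C(5,4)·!1 = 5·0 = 0
  i=5: C(5,5)·!0 = 1·1 = 1
Total = 31.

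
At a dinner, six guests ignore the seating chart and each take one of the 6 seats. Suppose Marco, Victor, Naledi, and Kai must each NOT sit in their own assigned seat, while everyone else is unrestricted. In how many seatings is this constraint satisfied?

362

Inclusion-exclusion on the 4 forbidden self-matches:
Σ_{j=0}^{4} (-1)^j C(4,j)(6-j)!
= C(4,0)·6! - C(4,1)·5! + C(4,2)·4! - C(4,3)·3! + C(4,4)·2!
= 720 - 480 + 144 - 24 + 2
= 362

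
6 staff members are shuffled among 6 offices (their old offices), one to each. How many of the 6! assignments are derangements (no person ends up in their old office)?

265

!6 = 6! · Σ_{k=0}^{6} (-1)^k/k!
= 6! - 6!/1! + 6!/2! - 6!/3! + 6!/4! - 6!/5! + 6!/6!
= 720 - 720 + 360 - 120 + 30 - 6 + 1
= 265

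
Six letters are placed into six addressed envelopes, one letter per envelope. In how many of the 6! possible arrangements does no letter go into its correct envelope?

265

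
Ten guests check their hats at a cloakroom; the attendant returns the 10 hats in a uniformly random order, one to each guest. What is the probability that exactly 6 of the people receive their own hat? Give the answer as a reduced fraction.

1/1920

Favorable outcomes: C(10,6)·!4 = 210·9 = 1890.
Total outcomes: 10! = 3628800.
Probability = 1890/3628800 = 1/1920.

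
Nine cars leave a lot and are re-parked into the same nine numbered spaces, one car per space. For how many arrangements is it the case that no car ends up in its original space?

133496

The subfactorial !9 = [9!/e] (nearest integer).
9! = 362880, and 362880/e ≈ 133496.09, so !9 = 133496.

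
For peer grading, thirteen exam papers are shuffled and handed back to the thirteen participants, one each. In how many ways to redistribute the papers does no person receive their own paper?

Use !n = (n-1)(!(n-1) + !(n-2)).
!13 = 12·(176214841 + 14684570) = 12·190899411 = 2290792932

2290792932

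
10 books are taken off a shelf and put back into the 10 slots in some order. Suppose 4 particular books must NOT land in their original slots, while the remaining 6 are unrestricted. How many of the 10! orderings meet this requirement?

2399760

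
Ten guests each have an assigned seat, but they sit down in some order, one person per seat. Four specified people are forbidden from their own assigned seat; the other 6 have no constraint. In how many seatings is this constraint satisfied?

Inclusion-exclusion on the 4 forbidden self-matches:
Σ_{j=0}^{4} (-1)^j C(4,j)(10-j)!
= C(4,0)·10! - C(4,1)·9! + C(4,2)·8! - C(4,3)·7! + C(4,4)·6!
= 3628800 - 1451520 + 241920 - 20160 + 720
= 2399760

2399760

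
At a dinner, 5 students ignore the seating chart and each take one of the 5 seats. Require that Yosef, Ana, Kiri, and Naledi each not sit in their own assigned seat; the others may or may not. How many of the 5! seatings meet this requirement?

53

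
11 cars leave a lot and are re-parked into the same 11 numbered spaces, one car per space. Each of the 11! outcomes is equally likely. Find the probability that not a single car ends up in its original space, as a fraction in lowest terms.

1468457/3991680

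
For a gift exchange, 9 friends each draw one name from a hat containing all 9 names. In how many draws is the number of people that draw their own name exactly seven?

36

Choose which 7 of the 9 are fixed: C(9,7) = 36.
The remaining 2 must be deranged: !2 = 1.
Total: 36 × 1 = 36.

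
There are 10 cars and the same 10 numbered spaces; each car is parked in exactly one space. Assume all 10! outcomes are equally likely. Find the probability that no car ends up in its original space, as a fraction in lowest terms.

Favorable outcomes: !10 = 1334961.
Total outcomes: 10! = 3628800.
Probability = 1334961/3628800 = 16481/44800.

16481/44800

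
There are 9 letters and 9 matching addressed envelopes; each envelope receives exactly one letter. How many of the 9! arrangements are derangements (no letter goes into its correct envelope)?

133496

The number of derangements of 9 is !9 = Σ_{k=0}^{9} (-1)^k·9!/k!
= 9! - 9!/1! + 9!/2! - 9!/3! + 9!/4! - 9!/5! + 9!/6! - 9!/7! + 9!/8! - 9!/9!
= 362880 - 362880 + 181440 - 60480 + 15120 - 3024 + 504 - 72 + 9 - 1
= 133496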